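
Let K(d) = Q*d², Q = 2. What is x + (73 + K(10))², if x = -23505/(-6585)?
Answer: 32719798/439 ≈ 74533.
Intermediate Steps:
x = 1567/439 (x = -23505*(-1/6585) = 1567/439 ≈ 3.5695)
K(d) = 2*d²
x + (73 + K(10))² = 1567/439 + (73 + 2*10²)² = 1567/439 + (73 + 2*100)² = 1567/439 + (73 + 200)² = 1567/439 + 273² = 1567/439 + 74529 = 32719798/439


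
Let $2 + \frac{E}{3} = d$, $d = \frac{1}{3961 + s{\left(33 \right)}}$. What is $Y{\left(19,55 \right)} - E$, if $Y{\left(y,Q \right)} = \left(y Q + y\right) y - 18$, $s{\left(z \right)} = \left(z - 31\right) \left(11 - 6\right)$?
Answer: $\frac{80230081}{3971} \approx 20204.0$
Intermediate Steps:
$s{\left(z \right)} = -155 + 5 z$ ($s{\left(z \right)} = \left(-31 + z\right) 5 = -155 + 5 z$)
$d = \frac{1}{3971}$ ($d = \frac{1}{3961 + \left(-155 + 5 \cdot 33\right)} = \frac{1}{3961 + \left(-155 + 165\right)} = \frac{1}{3961 + 10} = \frac{1}{3971} \approx 0.00025183$)
$Y{\left(y,Q \right)} = -18 + y \left(y + Q y\right)$ ($Y{\left(y,Q \right)} = \left(Q y + y\right) y - 18 = \left(y + Q y\right) y - 18 = y \left(y + Q y\right) - 18 = -18 + y \left(y + Q y\right)$)
$E = - \frac{23823}{3971}$ ($E = -6 + 3 \cdot \frac{1}{3971} = -6 + \frac{3}{3971} = - \frac{23823}{3971} \approx -5.9992$)
$Y{\left(19,55 \right)} - E = \left(-18 + 19^{2} + 55 \cdot 19^{2}\right) - - \frac{23823}{3971} = \left(-18 + 361 + 55 \cdot 361\right) + \frac{23823}{3971} = \left(-18 + 361 + 19855\right) + \frac{23823}{3971} = 20198 + \frac{23823}{3971} = \frac{80230081}{3971}$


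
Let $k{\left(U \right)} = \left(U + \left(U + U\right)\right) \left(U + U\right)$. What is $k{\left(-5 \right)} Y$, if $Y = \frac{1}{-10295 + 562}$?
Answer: $- \frac{150}{9733} \approx -0.015411$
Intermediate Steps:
$k{\left(U \right)} = 6 U^{2}$ ($k{\left(U \right)} = \left(U + 2 U\right) 2 U = 3 U 2 U = 6 U^{2}$)
$Y = - \frac{1}{9733}$ ($Y = \frac{1}{-9733} = - \frac{1}{9733} \approx -0.00010274$)
$k{\left(-5 \right)} Y = 6 \left(-5\right)^{2} \left(- \frac{1}{9733}\right) = 6 \cdot 25 \left(- \frac{1}{9733}\right) = 150 \left(- \frac{1}{9733}\right) = - \frac{150}{9733}$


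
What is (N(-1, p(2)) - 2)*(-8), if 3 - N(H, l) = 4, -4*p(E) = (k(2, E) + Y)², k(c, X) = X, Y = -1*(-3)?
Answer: 24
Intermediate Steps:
Y = 3
p(E) = -(3 + E)²/4 (p(E) = -(E + 3)²/4 = -(3 + E)²/4)
N(H, l) = -1 (N(H, l) = 3 - 1*4 = 3 - 4 = -1)
(N(-1, p(2)) - 2)*(-8) = (-1 - 2)*(-8) = -3*(-8) = 24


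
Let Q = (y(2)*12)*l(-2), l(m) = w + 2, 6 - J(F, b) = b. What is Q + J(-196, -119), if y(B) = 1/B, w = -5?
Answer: 107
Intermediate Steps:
J(F, b) = 6 - b
l(m) = -3 (l(m) = -5 + 2 = -3)
y(B) = 1/B
Q = -18 (Q = (12/2)*(-3) = ((½)*12)*(-3) = 6*(-3) = -18)
Q + J(-196, -119) = -18 + (6 - 1*(-119)) = -18 + (6 + 119) = -18 + 125 = 107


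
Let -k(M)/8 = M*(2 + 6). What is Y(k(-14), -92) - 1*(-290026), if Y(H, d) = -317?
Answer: 289709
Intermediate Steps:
k(M) = -64*M (k(M) = -8*M*(2 + 6) = -8*M*8 = -64*M)
Y(k(-14), -92) - 1*(-290026) = -317 - 1*(-290026) = -317 + 290026 = 289709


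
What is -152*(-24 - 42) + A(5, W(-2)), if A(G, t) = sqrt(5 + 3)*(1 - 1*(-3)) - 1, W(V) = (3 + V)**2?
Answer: 10031 + 8*sqrt(2) ≈ 10042.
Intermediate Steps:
A(G, t) = -1 + 8*sqrt(2) (A(G, t) = sqrt(8)*(1 + 3) - 1 = (2*sqrt(2))*4 - 1 = 8*sqrt(2) - 1 = -1 + 8*sqrt(2))
-152*(-24 - 42) + A(5, W(-2)) = -152*(-24 - 42) + (-1 + 8*sqrt(2)) = -152*(-66) + (-1 + 8*sqrt(2)) = 10032 + (-1 + 8*sqrt(2)) = 10031 + 8*sqrt(2)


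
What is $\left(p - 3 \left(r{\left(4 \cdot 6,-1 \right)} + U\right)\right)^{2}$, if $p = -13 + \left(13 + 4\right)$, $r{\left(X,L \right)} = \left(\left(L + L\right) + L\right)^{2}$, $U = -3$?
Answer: $196$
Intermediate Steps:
$r{\left(X,L \right)} = 9 L^{2}$ ($r{\left(X,L \right)} = \left(2 L + L\right)^{2} = \left(3 L\right)^{2} = 9 L^{2}$)
$p = 4$ ($p = -13 + 17 = 4$)
$\left(p - 3 \left(r{\left(4 \cdot 6,-1 \right)} + U\right)\right)^{2} = \left(4 - 3 \left(9 \left(-1\right)^{2} - 3\right)\right)^{2} = \left(4 - 3 \left(9 \cdot 1 - 3\right)\right)^{2} = \left(4 - 3 \left(9 - 3\right)\right)^{2} = \left(4 - 18\right)^{2} = \left(-14\right)^{2} = 196$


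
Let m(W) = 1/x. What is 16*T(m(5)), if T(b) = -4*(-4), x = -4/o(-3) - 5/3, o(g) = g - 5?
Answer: 256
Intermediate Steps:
o(g) = -5 + g
x = -7/6 (x = -4/(-5 - 3) - 5/3 = -4/(-8) - 5*⅓ = -4*(-⅛) - 5/3 = ½ - 5/3 = -7/6 ≈ -1.1667)
m(W) = -6/7 (m(W) = 1/(-7/6) = -6/7)
T(b) = 16
16*T(m(5)) = 16*16 = 256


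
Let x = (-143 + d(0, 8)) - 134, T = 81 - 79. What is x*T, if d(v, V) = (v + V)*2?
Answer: -522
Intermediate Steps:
d(v, V) = 2*V + 2*v (d(v, V) = (V + v)*2 = 2*V + 2*v)
T = 2
x = -261 (x = (-143 + (2*8 + 2*0)) - 134 = (-143 + (16 + 0)) - 134 = (-143 + 16) - 134 = -127 - 134 = -261)
x*T = -261*2 = -522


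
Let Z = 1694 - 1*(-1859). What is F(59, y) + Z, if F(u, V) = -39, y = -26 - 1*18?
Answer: 3514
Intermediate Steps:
y = -44 (y = -26 - 18 = -44)
Z = 3553 (Z = 1694 + 1859 = 3553)
F(59, y) + Z = -39 + 3553 = 3514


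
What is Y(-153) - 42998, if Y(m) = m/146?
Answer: -6277861/146 ≈ -42999.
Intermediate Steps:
Y(m) = m/146 (Y(m) = m*(1/146) = m/146)
Y(-153) - 42998 = (1/146)*(-153) - 42998 = -153/146 - 42998 = -6277861/146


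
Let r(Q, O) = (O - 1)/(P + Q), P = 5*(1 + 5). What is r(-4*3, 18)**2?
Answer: 289/324 ≈ 0.89198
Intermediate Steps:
P = 30 (P = 5*6 = 30)
r(Q, O) = (-1 + O)/(30 + Q) (r(Q, O) = (O - 1)/(30 + Q) = (-1 + O)/(30 + Q))
r(-4*3, 18)**2 = ((-1 + 18)/(30 - 4*3))**2 = (17/(30 - 12))**2 = (17/18)**2 = 289/324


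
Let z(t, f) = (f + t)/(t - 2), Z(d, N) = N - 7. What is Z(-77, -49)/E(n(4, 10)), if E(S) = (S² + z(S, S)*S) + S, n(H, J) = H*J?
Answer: -19/585 ≈ -0.032479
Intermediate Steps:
Z(d, N) = -7 + N
z(t, f) = (f + t)/(-2 + t)
E(S) = S + S² + 2*S²/(-2 + S) (E(S) = (S² + ((S + S)/(-2 + S))*S) + S = (S² + ((2*S)/(-2 + S))*S) + S = (S² + (2*S/(-2 + S))*S) + S = (S² + 2*S²/(-2 + S)) + S = S + S² + 2*S²/(-2 + S))
Z(-77, -49)/E(n(4, 10)) = (-7 - 49)/(((4*10)*(-2 + 4*10 + (4*10)²)/(-2 + 4*10))) = -56*(-2 + 40)/(40*(-2 + 40 + 40²)) = -56*19/(20*(-2 + 40 + 1600)) = -56/(40*(1/38)*1638) = -56/32760/19 = -56*19/32760 = -19/585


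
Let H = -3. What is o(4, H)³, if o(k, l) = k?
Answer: 64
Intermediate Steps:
o(4, H)³ = 4³ = 64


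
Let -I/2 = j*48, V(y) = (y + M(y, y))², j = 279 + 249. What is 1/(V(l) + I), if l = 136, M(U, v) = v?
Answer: 1/23296 ≈ 4.2926e-5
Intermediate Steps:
j = 528
V(y) = 4*y² (V(y) = (y + y)² = (2*y)² = 4*y²)
I = -50688 (I = -1056*48 = -2*25344 = -50688)
1/(V(l) + I) = 1/(4*136² - 50688) = 1/(4*18496 - 50688) = 1/(73984 - 50688) = 1/23296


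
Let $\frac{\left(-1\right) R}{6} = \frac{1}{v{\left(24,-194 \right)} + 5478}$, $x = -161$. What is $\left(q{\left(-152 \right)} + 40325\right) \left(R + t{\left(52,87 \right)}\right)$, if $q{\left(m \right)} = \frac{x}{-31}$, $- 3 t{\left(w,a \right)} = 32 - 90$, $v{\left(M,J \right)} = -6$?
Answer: $\frac{1836909243}{2356} \approx 7.7967 \cdot 10^{5}$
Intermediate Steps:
$t{\left(w,a \right)} = \frac{58}{3}$ ($t{\left(w,a \right)} = - \frac{32 - 90}{3} = \left(- \frac{1}{3}\right) \left(-58\right) = \frac{58}{3}$)
$q{\left(m \right)} = \frac{161}{31}$ ($q{\left(m \right)} = - \frac{161}{-31} = \left(-161\right) \left(- \frac{1}{31}\right) = \frac{161}{31}$)
$R = - \frac{1}{912}$ ($R = - \frac{6}{-6 + 5478} = - \frac{6}{5472} = \left(-6\right) \frac{1}{5472} = - \frac{1}{912} \approx -0.0010965$)
$\left(q{\left(-152 \right)} + 40325\right) \left(R + t{\left(52,87 \right)}\right) = \left(\frac{161}{31} + 40325\right) \left(- \frac{1}{912} + \frac{58}{3}\right) = \frac{1250236}{31} \cdot \frac{5877}{304} = \frac{1836909243}{2356}$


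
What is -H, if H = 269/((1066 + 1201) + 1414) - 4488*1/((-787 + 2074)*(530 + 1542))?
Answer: -884864/12393927 ≈ -0.071395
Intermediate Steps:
H = 884864/12393927 (H = 269/(2267 + 1414) - 4488/(2072*1287) = 269/3681 - 4488/2666664 = 269*(1/3681) - 4488*1/2666664 = 269/3681 - 17/10101 = 884864/12393927 ≈ 0.071395)
-H = -1*884864/12393927 = -884864/12393927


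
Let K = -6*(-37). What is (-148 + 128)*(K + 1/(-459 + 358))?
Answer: -448420/101 ≈ -4439.8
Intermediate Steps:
K = 222
(-148 + 128)*(K + 1/(-459 + 358)) = (-148 + 128)*(222 + 1/(-459 + 358)) = -20*(222 + 1/(-101)) = -20*(222 - 1/101) = -20*22421/101 = -448420/101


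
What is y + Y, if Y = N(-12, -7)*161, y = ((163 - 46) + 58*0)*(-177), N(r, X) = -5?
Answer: -21514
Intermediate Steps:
y = -20709 (y = (117 + 0)*(-177) = 117*(-177) = -20709)
Y = -805 (Y = -5*161 = -805)
y + Y = -20709 - 805 = -21514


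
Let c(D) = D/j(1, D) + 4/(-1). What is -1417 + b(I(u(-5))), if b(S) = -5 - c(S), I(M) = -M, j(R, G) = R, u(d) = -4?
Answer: -1422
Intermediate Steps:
c(D) = -4 + D (c(D) = D/1 + 4/(-1) = D*1 + 4*(-1) = D - 4 = -4 + D)
b(S) = -1 - S (b(S) = -5 - (-4 + S) = -5 + (4 - S) = -1 - S)
-1417 + b(I(u(-5))) = -1417 + (-1 - (-1)*(-4)) = -1417 + (-1 - 1*4) = -1417 + (-1 - 4) = -1417 - 5 = -1422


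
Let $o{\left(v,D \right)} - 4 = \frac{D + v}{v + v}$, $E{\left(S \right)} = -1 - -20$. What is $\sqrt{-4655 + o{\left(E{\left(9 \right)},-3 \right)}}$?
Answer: $\frac{i \sqrt{1678859}}{19} \approx 68.195 i$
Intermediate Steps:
$E{\left(S \right)} = 19$ ($E{\left(S \right)} = -1 + 20 = 19$)
$o{\left(v,D \right)} = 4 + \frac{D + v}{2 v}$ ($o{\left(v,D \right)} = 4 + \frac{D + v}{v + v} = 4 + \frac{D + v}{2 v}$)
$\sqrt{-4655 + o{\left(E{\left(9 \right)},-3 \right)}} = \sqrt{-4655 + \frac{-3 + 9 \cdot 19}{2 \cdot 19}} = \sqrt{-4655 + \frac{1}{2} \cdot \frac{1}{19} \left(-3 + 171\right)} = \sqrt{-4655 + \frac{1}{2} \cdot \frac{1}{19} \cdot 168} = \sqrt{-4655 + \frac{84}{19}} = \sqrt{- \frac{88361}{19}} = \frac{i \sqrt{1678859}}{19}$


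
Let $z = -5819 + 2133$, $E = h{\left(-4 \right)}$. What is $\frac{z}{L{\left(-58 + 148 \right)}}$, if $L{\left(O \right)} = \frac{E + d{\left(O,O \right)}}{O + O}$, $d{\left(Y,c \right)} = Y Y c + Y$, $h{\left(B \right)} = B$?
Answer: $- \frac{331740}{364543} \approx -0.91002$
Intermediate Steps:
$E = -4$
$d{\left(Y,c \right)} = Y + c Y^{2}$ ($d{\left(Y,c \right)} = Y^{2} c + Y = c Y^{2} + Y = Y + c Y^{2}$)
$z = -3686$
$L{\left(O \right)} = \frac{-4 + O \left(1 + O^{2}\right)}{2 O}$ ($L{\left(O \right)} = \frac{-4 + O \left(1 + O O\right)}{O + O} = \frac{-4 + O \left(1 + O^{2}\right)}{2 O}$)
$\frac{z}{L{\left(-58 + 148 \right)}} = - \frac{3686}{\frac{1}{2} \frac{1}{-58 + 148} \left(-4 + \left(-58 + 148\right) + \left(-58 + 148\right)^{3}\right)} = - \frac{3686}{\frac{1}{2} \cdot \frac{1}{90} \left(-4 + 90 + 90^{3}\right)} = - \frac{3686}{\frac{1}{2} \cdot \frac{1}{90} \left(-4 + 90 + 729000\right)} = - \frac{3686}{\frac{1}{2} \cdot \frac{1}{90} \cdot 729086} = - \frac{3686}{\frac{364543}{90}} = \left(-3686\right) \frac{90}{364543} = - \frac{331740}{364543}$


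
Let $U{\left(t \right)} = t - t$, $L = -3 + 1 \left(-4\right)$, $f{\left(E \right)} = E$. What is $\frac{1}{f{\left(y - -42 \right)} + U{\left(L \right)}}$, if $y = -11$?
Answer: $\frac{1}{31} \approx 0.032258$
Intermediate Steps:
$L = -7$ ($L = -3 - 4 = -7$)
$U{\left(t \right)} = 0$
$\frac{1}{f{\left(y - -42 \right)} + U{\left(L \right)}} = \frac{1}{\left(-11 - -42\right) + 0} = \frac{1}{\left(-11 + 42\right) + 0} = \frac{1}{31 + 0} = \frac{1}{31}$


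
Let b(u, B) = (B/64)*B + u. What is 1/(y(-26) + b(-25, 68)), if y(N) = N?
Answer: 4/85 ≈ 0.047059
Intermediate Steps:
b(u, B) = u + B**2/64 (b(u, B) = (B*(1/64))*B + u = (B/64)*B + u = B**2/64 + u = u + B**2/64)
1/(y(-26) + b(-25, 68)) = 1/(-26 + (-25 + (1/64)*68**2)) = 1/(-26 + (-25 + (1/64)*4624)) = 1/(-26 + (-25 + 289/4)) = 1/(-26 + 189/4) = 1/(85/4) = 4/85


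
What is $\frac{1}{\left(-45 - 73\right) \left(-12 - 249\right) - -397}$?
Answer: $\frac{1}{31195} \approx 3.2056 \cdot 10^{-5}$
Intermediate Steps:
$\frac{1}{\left(-45 - 73\right) \left(-12 - 249\right) - -397} = \frac{1}{\left(-118\right) \left(-261\right) + 397} = \frac{1}{30798 + 397} = \frac{1}{31195}$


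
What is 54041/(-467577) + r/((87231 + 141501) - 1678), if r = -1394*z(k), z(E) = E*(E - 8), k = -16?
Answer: -131281161503/53082614079 ≈ -2.4731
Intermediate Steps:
z(E) = E*(-8 + E)
r = -535296 (r = -(-22304)*(-8 - 16) = -(-22304)*(-24) = -1394*384 = -535296)
54041/(-467577) + r/((87231 + 141501) - 1678) = 54041/(-467577) - 535296/((87231 + 141501) - 1678) = 54041*(-1/467577) - 535296/(228732 - 1678) = -54041/467577 - 535296/227054 = -54041/467577 - 535296*1/227054 = -54041/467577 - 267648/113527 = -131281161503/53082614079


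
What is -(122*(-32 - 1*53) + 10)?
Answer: 10360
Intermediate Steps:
-(122*(-32 - 1*53) + 10) = -(122*(-32 - 53) + 10) = -(122*(-85) + 10) = -(-10370 + 10) = -1*(-10360) = 10360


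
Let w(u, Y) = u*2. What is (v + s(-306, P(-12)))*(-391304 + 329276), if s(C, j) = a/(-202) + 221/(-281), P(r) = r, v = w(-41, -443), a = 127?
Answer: 146845490382/28381 ≈ 5.1741e+6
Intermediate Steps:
w(u, Y) = 2*u
v = -82 (v = 2*(-41) = -82)
s(C, j) = -80329/56762 (s(C, j) = 127/(-202) + 221/(-281) = 127*(-1/202) + 221*(-1/281) = -127/202 - 221/281 = -80329/56762)
(v + s(-306, P(-12)))*(-391304 + 329276) = (-82 - 80329/56762)*(-391304 + 329276) = -4734813/56762*(-62028) = 146845490382/28381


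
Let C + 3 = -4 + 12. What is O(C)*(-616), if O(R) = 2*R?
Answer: -6160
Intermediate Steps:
C = 5 (C = -3 + (-4 + 12) = -3 + 8 = 5)
O(C)*(-616) = (2*5)*(-616) = 10*(-616) = -6160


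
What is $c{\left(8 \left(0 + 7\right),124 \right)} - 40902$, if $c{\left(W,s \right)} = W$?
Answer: $-40846$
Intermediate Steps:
$c{\left(8 \left(0 + 7\right),124 \right)} - 40902 = 8 \left(0 + 7\right) - 40902 = 8 \cdot 7 - 40902 = 56 - 40902 = -40846$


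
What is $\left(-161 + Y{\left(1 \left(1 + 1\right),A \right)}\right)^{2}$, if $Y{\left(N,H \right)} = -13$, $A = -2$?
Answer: $30276$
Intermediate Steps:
$\left(-161 + Y{\left(1 \left(1 + 1\right),A \right)}\right)^{2} = \left(-161 - 13\right)^{2} = \left(-174\right)^{2} = 30276$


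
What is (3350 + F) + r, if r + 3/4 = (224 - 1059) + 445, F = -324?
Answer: 10541/4 ≈ 2635.3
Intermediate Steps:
r = -1563/4 (r = -¾ + ((224 - 1059) + 445) = -¾ + (-835 + 445) = -¾ - 390 = -1563/4 ≈ -390.75)
(3350 + F) + r = (3350 - 324) - 1563/4 = 3026 - 1563/4 = 10541/4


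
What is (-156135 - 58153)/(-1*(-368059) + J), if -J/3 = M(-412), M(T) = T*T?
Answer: 214288/141173 ≈ 1.5179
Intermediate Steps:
M(T) = T**2
J = -509232 (J = -3*(-412)**2 = -3*169744 = -509232)
(-156135 - 58153)/(-1*(-368059) + J) = (-156135 - 58153)/(-1*(-368059) - 509232) = -214288/(368059 - 509232) = -214288/(-141173) = -214288*(-1/141173) = 214288/141173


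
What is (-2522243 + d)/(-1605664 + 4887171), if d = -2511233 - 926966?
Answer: -5960442/3281507 ≈ -1.8164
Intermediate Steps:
d = -3438199
(-2522243 + d)/(-1605664 + 4887171) = (-2522243 - 3438199)/(-1605664 + 4887171) = -5960442/3281507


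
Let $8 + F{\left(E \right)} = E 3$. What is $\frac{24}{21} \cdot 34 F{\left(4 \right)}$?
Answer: $\frac{1088}{7} \approx 155.43$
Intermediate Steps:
$F{\left(E \right)} = -8 + 3 E$ ($F{\left(E \right)} = -8 + E 3 = -8 + 3 E$)
$\frac{24}{21} \cdot 34 F{\left(4 \right)} = \frac{24}{21} \cdot 34 \left(-8 + 3 \cdot 4\right) = 24 \cdot \frac{1}{21} \cdot 34 \left(-8 + 12\right) = \frac{8}{7} \cdot 34 \cdot 4 = \frac{272}{7} \cdot 4 = \frac{1088}{7}$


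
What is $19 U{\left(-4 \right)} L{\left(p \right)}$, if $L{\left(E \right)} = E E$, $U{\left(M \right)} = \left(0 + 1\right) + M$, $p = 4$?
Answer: $-912$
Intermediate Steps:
$U{\left(M \right)} = 1 + M$
$L{\left(E \right)} = E^{2}$
$19 U{\left(-4 \right)} L{\left(p \right)} = 19 \left(1 - 4\right) 4^{2} = 19 \left(-3\right) 16 = \left(-57\right) 16 = -912$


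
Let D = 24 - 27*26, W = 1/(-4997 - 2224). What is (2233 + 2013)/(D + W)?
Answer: -30660366/4895839 ≈ -6.2625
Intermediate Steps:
W = -1/7221 (W = 1/(-7221) = -1/7221 ≈ -0.00013848)
D = -678 (D = 24 - 702 = -678)
(2233 + 2013)/(D + W) = (2233 + 2013)/(-678 - 1/7221) = 4246/(-4895839/7221) = 4246*(-7221/4895839) = -30660366/4895839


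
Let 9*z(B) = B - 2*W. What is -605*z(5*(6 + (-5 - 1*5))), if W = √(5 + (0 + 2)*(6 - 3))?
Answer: 12100/9 + 1210*√11/9 ≈ 1790.3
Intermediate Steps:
W = √11 (W = √(5 + 2*3) = √(5 + 6) = √11 ≈ 3.3166)
z(B) = -2*√11/9 + B/9 (z(B) = (B - 2*√11)/9 = -2*√11/9 + B/9)
-605*z(5*(6 + (-5 - 1*5))) = -605*(-2*√11/9 + (5*(6 + (-5 - 1*5)))/9) = -605*(-2*√11/9 + (5*(6 + (-5 - 5)))/9) = -605*(-2*√11/9 + (5*(6 - 10))/9) = -605*(-2*√11/9 + (5*(-4))/9) = -605*(-2*√11/9 + (⅑)*(-20)) = -605*(-2*√11/9 - 20/9) = -605*(-20/9 - 2*√11/9) = 12100/9 + 1210*√11/9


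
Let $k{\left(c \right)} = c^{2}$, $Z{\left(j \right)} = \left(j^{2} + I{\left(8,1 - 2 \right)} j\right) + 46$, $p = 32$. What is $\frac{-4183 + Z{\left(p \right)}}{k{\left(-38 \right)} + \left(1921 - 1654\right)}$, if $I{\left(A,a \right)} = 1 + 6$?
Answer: $- \frac{2889}{1711} \approx -1.6885$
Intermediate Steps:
$I{\left(A,a \right)} = 7$
$Z{\left(j \right)} = 46 + j^{2} + 7 j$ ($Z{\left(j \right)} = \left(j^{2} + 7 j\right) + 46 = 46 + j^{2} + 7 j$)
$\frac{-4183 + Z{\left(p \right)}}{k{\left(-38 \right)} + \left(1921 - 1654\right)} = \frac{-4183 + \left(46 + 32^{2} + 7 \cdot 32\right)}{\left(-38\right)^{2} + \left(1921 - 1654\right)} = \frac{-4183 + \left(46 + 1024 + 224\right)}{1444 + \left(1921 - 1654\right)} = \frac{-4183 + 1294}{1444 + 267} = - \frac{2889}{1711}$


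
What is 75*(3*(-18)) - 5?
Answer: -4055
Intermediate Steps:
75*(3*(-18)) - 5 = 75*(-54) - 5 = -4050 - 5 = -4055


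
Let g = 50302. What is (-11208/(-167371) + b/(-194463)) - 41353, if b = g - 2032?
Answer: -448647097640245/10849155591 ≈ -41353.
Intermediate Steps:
b = 48270 (b = 50302 - 2032 = 48270)
(-11208/(-167371) + b/(-194463)) - 41353 = (-11208/(-167371) + 48270/(-194463)) - 41353 = (-11208*(-1/167371) + 48270*(-1/194463)) - 41353 = (11208/167371 - 16090/64821) - 41353 = -1966485622/10849155591 - 41353 = -448647097640245/10849155591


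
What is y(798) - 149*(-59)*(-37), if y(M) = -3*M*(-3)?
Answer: -318085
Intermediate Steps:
y(M) = 9*M
y(798) - 149*(-59)*(-37) = 9*798 - 149*(-59)*(-37) = 7182 - (-8791)*(-37) = 7182 - 1*325267 = 7182 - 325267 = -318085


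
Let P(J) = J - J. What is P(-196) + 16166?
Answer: 16166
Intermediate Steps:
P(J) = 0
P(-196) + 16166 = 0 + 16166 = 16166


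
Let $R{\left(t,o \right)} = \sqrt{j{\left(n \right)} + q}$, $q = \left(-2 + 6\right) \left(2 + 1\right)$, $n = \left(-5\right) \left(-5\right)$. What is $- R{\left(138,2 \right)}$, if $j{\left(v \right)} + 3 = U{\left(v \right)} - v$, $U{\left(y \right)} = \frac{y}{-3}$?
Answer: $- \frac{i \sqrt{219}}{3} \approx - 4.9329 i$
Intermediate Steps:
$U{\left(y \right)} = - \frac{y}{3}$ ($U{\left(y \right)} = y \left(- \frac{1}{3}\right) = - \frac{y}{3}$)
$n = 25$
$j{\left(v \right)} = -3 - \frac{4 v}{3}$
$q = 12$ ($q = 4 \cdot 3 = 12$)
$R{\left(t,o \right)} = \frac{i \sqrt{219}}{3}$ ($R{\left(t,o \right)} = \sqrt{\left(-3 - \frac{100}{3}\right) + 12} = \sqrt{- \frac{109}{3} + 12} = \sqrt{- \frac{73}{3}} = \frac{i \sqrt{219}}{3}$)
$- R{\left(138,2 \right)} = - \frac{i \sqrt{219}}{3}$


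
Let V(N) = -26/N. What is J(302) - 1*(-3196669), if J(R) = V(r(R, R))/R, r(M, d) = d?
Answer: 145774499725/45602 ≈ 3.1967e+6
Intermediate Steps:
J(R) = -26/R² (J(R) = (-26/R)/R = -26/R²)
J(302) - 1*(-3196669) = -26/302² - 1*(-3196669) = -26*1/91204 + 3196669 = -13/45602 + 3196669 = 145774499725/45602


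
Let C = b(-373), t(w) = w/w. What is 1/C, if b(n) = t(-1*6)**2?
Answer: 1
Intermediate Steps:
t(w) = 1
b(n) = 1 (b(n) = 1**2 = 1)
C = 1
1/C = 1/1 = 1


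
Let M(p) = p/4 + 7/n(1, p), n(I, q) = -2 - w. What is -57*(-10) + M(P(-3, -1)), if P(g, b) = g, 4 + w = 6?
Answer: 1135/2 ≈ 567.50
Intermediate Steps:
w = 2 (w = -4 + 6 = 2)
n(I, q) = -4 (n(I, q) = -2 - 1*2 = -2 - 2 = -4)
M(p) = -7/4 + p/4 (M(p) = p/4 + 7/(-4) = p*(1/4) + 7*(-1/4) = p/4 - 7/4 = -7/4 + p/4)
-57*(-10) + M(P(-3, -1)) = -57*(-10) + (-7/4 + (1/4)*(-3)) = 570 + (-7/4 - 3/4) = 570 - 5/2 = 1135/2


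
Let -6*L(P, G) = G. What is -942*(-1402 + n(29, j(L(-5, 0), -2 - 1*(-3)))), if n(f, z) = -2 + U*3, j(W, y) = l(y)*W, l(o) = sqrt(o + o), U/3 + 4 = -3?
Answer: 1381914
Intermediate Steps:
U = -21 (U = -12 + 3*(-3) = -12 - 9 = -21)
l(o) = sqrt(2)*sqrt(o) (l(o) = sqrt(2*o) = sqrt(2)*sqrt(o))
L(P, G) = -G/6
j(W, y) = W*sqrt(2)*sqrt(y) (j(W, y) = (sqrt(2)*sqrt(y))*W = W*sqrt(2)*sqrt(y))
n(f, z) = -65 (n(f, z) = -2 - 21*3 = -2 - 63 = -65)
-942*(-1402 + n(29, j(L(-5, 0), -2 - 1*(-3)))) = -942*(-1402 - 65) = -942*(-1467) = 1381914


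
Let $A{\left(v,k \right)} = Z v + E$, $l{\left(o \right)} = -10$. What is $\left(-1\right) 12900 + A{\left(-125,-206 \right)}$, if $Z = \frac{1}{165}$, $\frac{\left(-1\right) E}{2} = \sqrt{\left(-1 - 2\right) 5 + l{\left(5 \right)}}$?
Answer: $- \frac{425725}{33} - 10 i \approx -12901.0 - 10.0 i$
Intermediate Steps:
$E = - 10 i$ ($E = - 2 \sqrt{\left(-1 - 2\right) 5 - 10} = - 2 \sqrt{\left(-3\right) 5 - 10} = - 2 \sqrt{-15 - 10} = - 2 \sqrt{-25} = - 2 \cdot 5 i = - 10 i \approx - 10.0 i$)
$Z = \frac{1}{165} \approx 0.0060606$
$A{\left(v,k \right)} = - 10 i + \frac{v}{165}$ ($A{\left(v,k \right)} = \frac{v}{165} - 10 i = - 10 i + \frac{v}{165}$)
$\left(-1\right) 12900 + A{\left(-125,-206 \right)} = \left(-1\right) 12900 + \left(- 10 i + \frac{1}{165} \left(-125\right)\right) = -12900 - \left(\frac{25}{33} + 10 i\right) = - \frac{425725}{33} - 10 i$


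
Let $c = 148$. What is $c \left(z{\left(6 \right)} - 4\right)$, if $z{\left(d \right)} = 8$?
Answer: $592$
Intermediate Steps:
$c \left(z{\left(6 \right)} - 4\right) = 148 \left(8 - 4\right) = 148 \cdot 4 = 592$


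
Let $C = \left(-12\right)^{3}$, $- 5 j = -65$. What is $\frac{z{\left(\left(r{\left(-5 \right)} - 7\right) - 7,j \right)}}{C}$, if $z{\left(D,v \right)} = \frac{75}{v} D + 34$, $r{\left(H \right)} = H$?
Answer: $\frac{983}{22464} \approx 0.043759$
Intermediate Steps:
$j = 13$ ($j = \left(- \frac{1}{5}\right) \left(-65\right) = 13$)
$C = -1728$
$z{\left(D,v \right)} = 34 + \frac{75 D}{v}$ ($z{\left(D,v \right)} = \frac{75 D}{v} + 34 = 34 + \frac{75 D}{v}$)
$\frac{z{\left(\left(r{\left(-5 \right)} - 7\right) - 7,j \right)}}{C} = \frac{34 + \frac{75 \left(\left(-5 - 7\right) - 7\right)}{13}}{-1728} = \left(34 + 75 \left(-12 - 7\right) \frac{1}{13}\right) \left(- \frac{1}{1728}\right) = \left(34 + 75 \left(-19\right) \frac{1}{13}\right) \left(- \frac{1}{1728}\right) = \left(34 - \frac{1425}{13}\right) \left(- \frac{1}{1728}\right) = \left(- \frac{983}{13}\right) \left(- \frac{1}{1728}\right) = \frac{983}{22464}$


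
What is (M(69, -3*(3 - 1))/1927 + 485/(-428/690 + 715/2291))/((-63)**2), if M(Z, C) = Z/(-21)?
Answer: -5170900107952/13041764529759 ≈ -0.39649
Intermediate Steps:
M(Z, C) = -Z/21 (M(Z, C) = Z*(-1/21) = -Z/21)
(M(69, -3*(3 - 1))/1927 + 485/(-428/690 + 715/2291))/((-63)**2) = (-1/21*69/1927 + 485/(-428/690 + 715/2291))/((-63)**2) = (-23/7*1/1927 + 485/(-428*1/690 + 715*(1/2291)))/3969 = (-23/13489 + 485/(-214/345 + 715/2291))*(1/3969) = (-23/13489 + 485/(-243599/790395))*(1/3969) = (-23/13489 + 485*(-790395/243599))*(1/3969) = (-23/13489 - 383341575/243599)*(1/3969) = -5170900107952/3285906911*1/3969 = -5170900107952/13041764529759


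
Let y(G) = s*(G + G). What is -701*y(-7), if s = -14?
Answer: -137396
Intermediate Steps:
y(G) = -28*G (y(G) = -14*(G + G) = -28*G)
-701*y(-7) = -(-19628)*(-7) = -701*196 = -137396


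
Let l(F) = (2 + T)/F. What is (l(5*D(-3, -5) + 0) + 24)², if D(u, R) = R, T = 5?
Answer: 351649/625 ≈ 562.64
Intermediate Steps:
l(F) = 7/F (l(F) = (2 + 5)/F = 7/F)
(l(5*D(-3, -5) + 0) + 24)² = (7/(5*(-5) + 0) + 24)² = (7/(-25 + 0) + 24)² = (7/(-25) + 24)² = (7*(-1/25) + 24)² = (-7/25 + 24)² = (593/25)² = 351649/625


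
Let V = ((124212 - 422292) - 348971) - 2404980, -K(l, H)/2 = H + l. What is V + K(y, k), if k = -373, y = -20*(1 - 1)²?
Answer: -3051285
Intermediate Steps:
y = 0 (y = -20*0² = -20*0 = 0)
K(l, H) = -2*H - 2*l (K(l, H) = -2*(H + l) = -2*H - 2*l)
V = -3052031 (V = (-298080 - 348971) - 2404980 = -647051 - 2404980 = -3052031)
V + K(y, k) = -3052031 + (-2*(-373) - 2*0) = -3052031 + (746 + 0) = -3052031 + 746 = -3051285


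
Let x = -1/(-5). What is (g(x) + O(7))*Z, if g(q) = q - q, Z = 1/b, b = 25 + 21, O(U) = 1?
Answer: 1/46 ≈ 0.021739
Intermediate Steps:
b = 46
x = ⅕ (x = -1*(-⅕) = ⅕ ≈ 0.20000)
Z = 1/46 ≈ 0.021739
g(q) = 0
(g(x) + O(7))*Z = (0 + 1)*(1/46) = 1*(1/46) = 1/46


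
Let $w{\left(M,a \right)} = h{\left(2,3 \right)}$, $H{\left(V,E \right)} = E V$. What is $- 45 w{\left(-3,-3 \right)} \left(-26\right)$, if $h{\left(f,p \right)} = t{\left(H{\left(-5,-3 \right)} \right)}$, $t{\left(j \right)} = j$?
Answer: $17550$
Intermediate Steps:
$h{\left(f,p \right)} = 15$ ($h{\left(f,p \right)} = \left(-3\right) \left(-5\right) = 15$)
$w{\left(M,a \right)} = 15$
$- 45 w{\left(-3,-3 \right)} \left(-26\right) = \left(-45\right) 15 \left(-26\right) = \left(-675\right) \left(-26\right) = 17550$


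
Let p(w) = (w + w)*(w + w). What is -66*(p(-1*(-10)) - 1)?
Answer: -26334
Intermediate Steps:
p(w) = 4*w² (p(w) = (2*w)*(2*w) = 4*w²)
-66*(p(-1*(-10)) - 1) = -66*(4*(-1*(-10))² - 1) = -66*(4*10² - 1) = -66*(4*100 - 1) = -66*(400 - 1) = -66*399 = -26334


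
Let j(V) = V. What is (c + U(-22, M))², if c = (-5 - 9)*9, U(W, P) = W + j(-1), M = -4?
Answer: 22201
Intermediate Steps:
U(W, P) = -1 + W (U(W, P) = W - 1 = -1 + W)
c = -126 (c = -14*9 = -126)
(c + U(-22, M))² = (-126 + (-1 - 22))² = (-126 - 23)² = (-149)² = 22201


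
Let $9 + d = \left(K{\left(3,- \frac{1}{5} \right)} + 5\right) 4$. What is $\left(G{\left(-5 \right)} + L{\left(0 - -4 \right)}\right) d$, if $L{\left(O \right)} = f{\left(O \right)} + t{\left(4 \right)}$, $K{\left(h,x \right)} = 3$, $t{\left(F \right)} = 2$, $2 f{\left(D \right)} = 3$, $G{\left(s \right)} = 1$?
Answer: $\frac{207}{2} \approx 103.5$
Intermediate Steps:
$f{\left(D \right)} = \frac{3}{2}$ ($f{\left(D \right)} = \frac{1}{2} \cdot 3 = \frac{3}{2}$)
$L{\left(O \right)} = \frac{7}{2}$ ($L{\left(O \right)} = \frac{3}{2} + 2 = \frac{7}{2}$)
$d = 23$ ($d = -9 + \left(3 + 5\right) 4 = -9 + 8 \cdot 4 = -9 + 32 = 23$)
$\left(G{\left(-5 \right)} + L{\left(0 - -4 \right)}\right) d = \left(1 + \frac{7}{2}\right) 23 = \frac{9}{2} \cdot 23 = \frac{207}{2}$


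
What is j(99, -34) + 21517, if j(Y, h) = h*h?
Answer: 22673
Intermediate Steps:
j(Y, h) = h²
j(99, -34) + 21517 = (-34)² + 21517 = 1156 + 21517 = 22673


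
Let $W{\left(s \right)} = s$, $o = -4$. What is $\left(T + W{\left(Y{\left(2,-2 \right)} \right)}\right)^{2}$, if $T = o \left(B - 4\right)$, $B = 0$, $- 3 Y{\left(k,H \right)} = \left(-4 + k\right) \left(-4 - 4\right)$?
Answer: $\frac{1024}{9} \approx 113.78$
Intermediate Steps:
$Y{\left(k,H \right)} = - \frac{32}{3} + \frac{8 k}{3}$ ($Y{\left(k,H \right)} = - \frac{\left(-4 + k\right) \left(-4 - 4\right)}{3} = - \frac{\left(-4 + k\right) \left(-8\right)}{3} = - \frac{32 - 8 k}{3} = - \frac{32}{3} + \frac{8 k}{3}$)
$T = 16$ ($T = - 4 \left(0 - 4\right) = \left(-4\right) \left(-4\right) = 16$)
$\left(T + W{\left(Y{\left(2,-2 \right)} \right)}\right)^{2} = \left(16 + \left(- \frac{32}{3} + \frac{8}{3} \cdot 2\right)\right)^{2} = \left(16 + \left(- \frac{32}{3} + \frac{16}{3}\right)\right)^{2} = \left(16 - \frac{16}{3}\right)^{2} = \left(\frac{32}{3}\right)^{2} = \frac{1024}{9}$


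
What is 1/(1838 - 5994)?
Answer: -1/4156 ≈ -0.00024062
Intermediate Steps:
1/(1838 - 5994) = 1/(-4156) = -1/4156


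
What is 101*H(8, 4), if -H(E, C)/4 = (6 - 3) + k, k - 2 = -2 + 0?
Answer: -1212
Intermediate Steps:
k = 0 (k = 2 + (-2 + 0) = 2 - 2 = 0)
H(E, C) = -12 (H(E, C) = -4*((6 - 3) + 0) = -4*(3 + 0) = -4*3 = -12)
101*H(8, 4) = 101*(-12) = -1212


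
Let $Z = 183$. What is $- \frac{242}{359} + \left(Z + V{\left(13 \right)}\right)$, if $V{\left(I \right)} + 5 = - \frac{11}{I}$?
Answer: $\frac{823631}{4667} \approx 176.48$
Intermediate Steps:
$V{\left(I \right)} = -5 - \frac{11}{I}$
$- \frac{242}{359} + \left(Z + V{\left(13 \right)}\right) = - \frac{242}{359} + \left(183 - \left(5 + \frac{11}{13}\right)\right) = \left(-242\right) \frac{1}{359} + \left(183 - \frac{76}{13}\right) = - \frac{242}{359} + \left(183 - \frac{76}{13}\right) = - \frac{242}{359} + \frac{2303}{13} = \frac{823631}{4667}$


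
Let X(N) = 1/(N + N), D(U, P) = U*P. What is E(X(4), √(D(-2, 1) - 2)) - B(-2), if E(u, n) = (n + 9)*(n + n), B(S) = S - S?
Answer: -8 + 36*I ≈ -8.0 + 36.0*I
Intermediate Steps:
D(U, P) = P*U
B(S) = 0
X(N) = 1/(2*N)
E(u, n) = 2*n*(9 + n) (E(u, n) = (9 + n)*(2*n) = 2*n*(9 + n))
E(X(4), √(D(-2, 1) - 2)) - B(-2) = 2*√(1*(-2) - 2)*(9 + √(1*(-2) - 2)) - 1*0 = 2*√(-2 - 2)*(9 + √(-2 - 2)) + 0 = 2*√(-4)*(9 + √(-4)) + 0 = 2*(2*I)*(9 + 2*I) + 0 = 4*I*(9 + 2*I) + 0 = 4*I*(9 + 2*I)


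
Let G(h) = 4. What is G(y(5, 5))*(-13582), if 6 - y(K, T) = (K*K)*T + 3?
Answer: -54328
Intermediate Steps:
y(K, T) = 3 - T*K² (y(K, T) = 6 - ((K*K)*T + 3) = 6 - (K²*T + 3) = 6 - (T*K² + 3) = 6 - (3 + T*K²) = 6 + (-3 - T*K²) = 3 - T*K²)
G(y(5, 5))*(-13582) = 4*(-13582) = -54328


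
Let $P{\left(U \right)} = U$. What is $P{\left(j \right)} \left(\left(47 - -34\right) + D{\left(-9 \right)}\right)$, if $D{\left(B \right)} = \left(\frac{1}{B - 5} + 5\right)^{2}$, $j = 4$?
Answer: $\frac{20637}{49} \approx 421.16$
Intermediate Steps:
$D{\left(B \right)} = \left(5 + \frac{1}{-5 + B}\right)^{2}$ ($D{\left(B \right)} = \left(\frac{1}{-5 + B} + 5\right)^{2} = \left(5 + \frac{1}{-5 + B}\right)^{2}$)
$P{\left(j \right)} \left(\left(47 - -34\right) + D{\left(-9 \right)}\right) = 4 \left(\left(47 - -34\right) + \frac{\left(-24 + 5 \left(-9\right)\right)^{2}}{\left(-5 - 9\right)^{2}}\right) = 4 \left(\left(47 + 34\right) + \frac{\left(-24 - 45\right)^{2}}{196}\right) = 4 \left(81 + \left(-69\right)^{2} \cdot \frac{1}{196}\right) = 4 \left(81 + 4761 \cdot \frac{1}{196}\right) = 4 \left(81 + \frac{4761}{196}\right) = 4 \cdot \frac{20637}{196} = \frac{20637}{49}$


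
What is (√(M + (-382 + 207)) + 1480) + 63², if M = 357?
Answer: 5449 + √182 ≈ 5462.5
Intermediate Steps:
(√(M + (-382 + 207)) + 1480) + 63² = (√(357 + (-382 + 207)) + 1480) + 63² = (√(357 - 175) + 1480) + 3969 = (√182 + 1480) + 3969 = (1480 + √182) + 3969 = 5449 + √182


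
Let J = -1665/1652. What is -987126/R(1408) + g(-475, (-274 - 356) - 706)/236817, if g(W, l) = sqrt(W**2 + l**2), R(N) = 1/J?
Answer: 117397485/118 + sqrt(2010521)/236817 ≈ 9.9489e+5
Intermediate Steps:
J = -1665/1652 (J = -1665*1/1652 = -1665/1652 ≈ -1.0079)
R(N) = -1652/1665 (R(N) = 1/(-1665/1652) = -1652/1665)
-987126/R(1408) + g(-475, (-274 - 356) - 706)/236817 = -987126/(-1652/1665) + sqrt((-475)**2 + ((-274 - 356) - 706)**2)/236817 = -987126*(-1665/1652) + sqrt(225625 + (-630 - 706)**2)*(1/236817) = 117397485/118 + sqrt(225625 + (-1336)**2)*(1/236817) = 117397485/118 + sqrt(225625 + 1784896)*(1/236817) = 117397485/118 + sqrt(2010521)*(1/236817) = 117397485/118 + sqrt(2010521)/236817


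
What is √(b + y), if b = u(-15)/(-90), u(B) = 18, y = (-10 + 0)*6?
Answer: I*√1505/5 ≈ 7.7589*I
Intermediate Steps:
y = -60 (y = -10*6 = -60)
b = -⅕ (b = 18/(-90) = 18*(-1/90) = -⅕ ≈ -0.20000)
√(b + y) = √(-⅕ - 60) = √(-301/5) = I*√1505/5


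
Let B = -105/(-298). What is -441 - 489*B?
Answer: -182763/298 ≈ -613.30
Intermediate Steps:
B = 105/298 (B = -105*(-1/298) = 105/298 ≈ 0.35235)
-441 - 489*B = -441 - 489*105/298 = -441 - 51345/298 = -182763/298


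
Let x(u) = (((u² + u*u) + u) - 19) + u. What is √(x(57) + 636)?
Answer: √7229 ≈ 85.024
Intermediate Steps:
x(u) = -19 + 2*u + 2*u² (x(u) = (((u² + u²) + u) - 19) + u = ((2*u² + u) - 19) + u = ((u + 2*u²) - 19) + u = (-19 + u + 2*u²) + u = -19 + 2*u + 2*u²)
√(x(57) + 636) = √((-19 + 2*57 + 2*57²) + 636) = √((-19 + 114 + 2*3249) + 636) = √((-19 + 114 + 6498) + 636) = √(6593 + 636) = √7229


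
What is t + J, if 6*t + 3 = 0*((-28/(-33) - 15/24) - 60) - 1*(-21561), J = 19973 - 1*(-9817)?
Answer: 33383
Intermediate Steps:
J = 29790 (J = 19973 + 9817 = 29790)
t = 3593 (t = -1/2 + (0*((-28/(-33) - 15/24) - 60) - 1*(-21561))/6 = -1/2 + (0*((-28*(-1/33) - 15*1/24) - 60) + 21561)/6 = -1/2 + (0*((28/33 - 5/8) - 60) + 21561)/6 = -1/2 + (0*(59/264 - 60) + 21561)/6 = -1/2 + (0*(-15781/264) + 21561)/6 = -1/2 + (0 + 21561)/6 = -1/2 + (1/6)*21561 = -1/2 + 7187/2 = 3593)
t + J = 3593 + 29790 = 33383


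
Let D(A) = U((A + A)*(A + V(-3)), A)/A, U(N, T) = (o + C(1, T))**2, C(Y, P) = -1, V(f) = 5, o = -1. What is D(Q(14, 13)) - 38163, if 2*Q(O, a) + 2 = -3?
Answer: -190823/5 ≈ -38165.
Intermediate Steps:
Q(O, a) = -5/2 (Q(O, a) = -1 + (1/2)*(-3) = -1 - 3/2 = -5/2)
U(N, T) = 4 (U(N, T) = (-1 - 1)**2 = (-2)**2 = 4)
D(A) = 4/A
D(Q(14, 13)) - 38163 = 4/(-5/2) - 38163 = 4*(-2/5) - 38163 = -8/5 - 38163 = -190823/5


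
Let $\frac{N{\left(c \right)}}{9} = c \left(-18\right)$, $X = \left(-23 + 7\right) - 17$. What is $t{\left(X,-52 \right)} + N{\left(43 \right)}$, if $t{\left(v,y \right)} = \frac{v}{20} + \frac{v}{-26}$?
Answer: $- \frac{1811259}{260} \approx -6966.4$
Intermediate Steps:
$X = -33$ ($X = -16 - 17 = -33$)
$N{\left(c \right)} = - 162 c$ ($N{\left(c \right)} = 9 c \left(-18\right) = 9 \left(- 18 c\right) = - 162 c$)
$t{\left(v,y \right)} = \frac{3 v}{260}$ ($t{\left(v,y \right)} = v \frac{1}{20} + v \left(- \frac{1}{26}\right) = \frac{v}{20} - \frac{v}{26} = \frac{3 v}{260}$)
$t{\left(X,-52 \right)} + N{\left(43 \right)} = \frac{3}{260} \left(-33\right) - 6966 = - \frac{99}{260} - 6966 = - \frac{1811259}{260}$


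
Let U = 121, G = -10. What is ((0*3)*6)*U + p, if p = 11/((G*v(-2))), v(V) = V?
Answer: 11/20 ≈ 0.55000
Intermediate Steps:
p = 11/20 (p = 11/((-10*(-2))) = 11/20 ≈ 0.55000)
((0*3)*6)*U + p = ((0*3)*6)*121 + 11/20 = (0*6)*121 + 11/20 = 0*121 + 11/20 = 0 + 11/20 = 11/20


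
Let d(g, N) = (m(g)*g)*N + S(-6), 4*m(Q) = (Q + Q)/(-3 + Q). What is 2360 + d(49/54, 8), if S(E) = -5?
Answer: 7180303/3051 ≈ 2353.4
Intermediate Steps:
m(Q) = Q/(2*(-3 + Q)) (m(Q) = ((Q + Q)/(-3 + Q))/4 = ((2*Q)/(-3 + Q))/4 = (2*Q/(-3 + Q))/4 = Q/(2*(-3 + Q)))
d(g, N) = -5 + N*g²/(2*(-3 + g)) (d(g, N) = ((g/(2*(-3 + g)))*g)*N - 5 = (g²/(2*(-3 + g)))*N - 5 = N*g²/(2*(-3 + g)) - 5 = -5 + N*g²/(2*(-3 + g)))
2360 + d(49/54, 8) = 2360 + (30 - 490/54 + 8*(49/54)²)/(2*(-3 + 49/54)) = 2360 + (30 - 490/54 + 8*(49*(1/54))²)/(2*(-3 + 49*(1/54))) = 2360 + (30 - 10*49/54 + 8*(49/54)²)/(2*(-3 + 49/54)) = 2360 + (30 - 245/27 + 8*(2401/2916))/(2*(-113/54)) = 2360 + (½)*(-54/113)*(30 - 245/27 + 4802/729) = 2360 + (½)*(-54/113)*(20057/729) = 2360 - 20057/3051 = 7180303/3051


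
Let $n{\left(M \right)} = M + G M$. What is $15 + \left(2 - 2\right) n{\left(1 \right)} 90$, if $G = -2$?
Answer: $15$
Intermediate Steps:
$n{\left(M \right)} = - M$ ($n{\left(M \right)} = M - 2 M = - M$)
$15 + \left(2 - 2\right) n{\left(1 \right)} 90 = 15 + \left(2 - 2\right) \left(\left(-1\right) 1\right) 90 = 15 + 0 \left(-1\right) 90 = 15 + 0 \cdot 90 = 15 + 0 = 15$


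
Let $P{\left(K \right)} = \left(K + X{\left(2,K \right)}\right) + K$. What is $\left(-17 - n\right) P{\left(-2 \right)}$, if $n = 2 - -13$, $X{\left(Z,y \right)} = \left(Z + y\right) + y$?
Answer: $192$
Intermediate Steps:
$X{\left(Z,y \right)} = Z + 2 y$
$P{\left(K \right)} = 2 + 4 K$ ($P{\left(K \right)} = \left(K + \left(2 + 2 K\right)\right) + K = \left(2 + 3 K\right) + K = 2 + 4 K$)
$n = 15$ ($n = 2 + 13 = 15$)
$\left(-17 - n\right) P{\left(-2 \right)} = \left(-17 - 15\right) \left(2 + 4 \left(-2\right)\right) = \left(-17 - 15\right) \left(2 - 8\right) = \left(-32\right) \left(-6\right) = 192$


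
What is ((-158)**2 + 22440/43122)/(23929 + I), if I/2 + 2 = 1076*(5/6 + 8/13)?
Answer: 6997380312/7579862981 ≈ 0.92315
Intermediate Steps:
I = 121432/39 (I = -4 + 2*(1076*(5/6 + 8/13)) = -4 + 2*(1076*(113/78)) = -4 + 2*(60794/39) = -4 + 121588/39 = 121432/39 ≈ 3113.6)
((-158)**2 + 22440/43122)/(23929 + I) = ((-158)**2 + 22440/43122)/(23929 + 121432/39) = (24964 + 22440*(1/43122))/(1054663/39) = (24964 + 3740/7187)*(39/1054663) = (179420008/7187)*(39/1054663) = 6997380312/7579862981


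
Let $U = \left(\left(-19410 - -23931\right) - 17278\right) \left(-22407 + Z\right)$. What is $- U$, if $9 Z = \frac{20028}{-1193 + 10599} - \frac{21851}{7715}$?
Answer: $- \frac{93344170822656646}{326552805} \approx -2.8585 \cdot 10^{8}$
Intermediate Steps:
$Z = - \frac{25507243}{326552805}$ ($Z = \frac{\frac{20028}{-1193 + 10599} - \frac{21851}{7715}}{9} = \frac{\frac{20028}{9406} - \frac{21851}{7715}}{9} = \frac{20028 \cdot \frac{1}{9406} - \frac{21851}{7715}}{9} = \frac{\frac{10014}{4703} - \frac{21851}{7715}}{9} = \frac{1}{9} \left(- \frac{25507243}{36283645}\right) = - \frac{25507243}{326552805} \approx -0.078111$)
$U = \frac{93344170822656646}{326552805}$ ($U = \left(\left(-19410 - -23931\right) - 17278\right) \left(-22407 - \frac{25507243}{326552805}\right) = \left(\left(-19410 + 23931\right) - 17278\right) \left(- \frac{7317094208878}{326552805}\right) = \left(4521 - 17278\right) \left(- \frac{7317094208878}{326552805}\right) = \left(-12757\right) \left(- \frac{7317094208878}{326552805}\right) = \frac{93344170822656646}{326552805} \approx 2.8585 \cdot 10^{8}$)
$- U = \left(-1\right) \frac{93344170822656646}{326552805} = - \frac{93344170822656646}{326552805}$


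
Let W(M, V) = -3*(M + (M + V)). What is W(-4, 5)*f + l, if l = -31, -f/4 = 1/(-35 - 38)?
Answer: -2227/73 ≈ -30.507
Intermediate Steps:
f = 4/73 (f = -4/(-35 - 38) = -4/(-73) = -4*(-1/73) = 4/73 ≈ 0.054795)
W(M, V) = -6*M - 3*V (W(M, V) = -3*(V + 2*M) = -6*M - 3*V)
W(-4, 5)*f + l = (-6*(-4) - 3*5)*(4/73) - 31 = (24 - 15)*(4/73) - 31 = 9*(4/73) - 31 = 36/73 - 31 = -2227/73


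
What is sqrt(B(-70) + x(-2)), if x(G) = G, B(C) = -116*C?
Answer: 3*sqrt(902) ≈ 90.100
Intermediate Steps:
sqrt(B(-70) + x(-2)) = sqrt(-116*(-70) - 2) = sqrt(8120 - 2) = sqrt(8118) = 3*sqrt(902)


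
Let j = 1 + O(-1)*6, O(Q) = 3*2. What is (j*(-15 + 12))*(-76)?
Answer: 8436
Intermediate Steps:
O(Q) = 6
j = 37 (j = 1 + 6*6 = 1 + 36 = 37)
(j*(-15 + 12))*(-76) = (37*(-15 + 12))*(-76) = (37*(-3))*(-76) = -111*(-76) = 8436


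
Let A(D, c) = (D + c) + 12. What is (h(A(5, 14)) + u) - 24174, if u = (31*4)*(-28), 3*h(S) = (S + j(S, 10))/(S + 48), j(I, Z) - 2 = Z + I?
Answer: -6552028/237 ≈ -27646.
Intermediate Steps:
j(I, Z) = 2 + I + Z (j(I, Z) = 2 + (Z + I) = 2 + (I + Z) = 2 + I + Z)
A(D, c) = 12 + D + c
h(S) = (12 + 2*S)/(3*(48 + S)) (h(S) = ((S + (2 + S + 10))/(S + 48))/3 = ((S + (12 + S))/(48 + S))/3 = ((12 + 2*S)/(48 + S))/3 = (12 + 2*S)/(3*(48 + S)))
u = -3472 (u = 124*(-28) = -3472)
(h(A(5, 14)) + u) - 24174 = (2*(6 + (12 + 5 + 14))/(3*(48 + (12 + 5 + 14))) - 3472) - 24174 = (2*(6 + 31)/(3*(48 + 31)) - 3472) - 24174 = ((⅔)*37/79 - 3472) - 24174 = ((⅔)*(1/79)*37 - 3472) - 24174 = (74/237 - 3472) - 24174 = -822790/237 - 24174 = -6552028/237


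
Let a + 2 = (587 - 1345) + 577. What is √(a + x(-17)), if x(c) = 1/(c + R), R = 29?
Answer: I*√6585/6 ≈ 13.525*I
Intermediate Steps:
x(c) = 1/(29 + c) (x(c) = 1/(c + 29) = 1/(29 + c))
a = -183 (a = -2 + ((587 - 1345) + 577) = -2 + (-758 + 577) = -2 - 181 = -183)
√(a + x(-17)) = √(-183 + 1/(29 - 17)) = √(-183 + 1/12) = √(-2195/12) = I*√6585/6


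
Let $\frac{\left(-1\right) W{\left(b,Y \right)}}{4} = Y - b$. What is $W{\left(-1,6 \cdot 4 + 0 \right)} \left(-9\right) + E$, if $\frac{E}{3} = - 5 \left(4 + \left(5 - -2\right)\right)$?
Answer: $735$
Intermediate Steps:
$W{\left(b,Y \right)} = - 4 Y + 4 b$ ($W{\left(b,Y \right)} = - 4 \left(Y - b\right) = - 4 Y + 4 b$)
$E = -165$ ($E = 3 \left(- 5 \left(4 + \left(5 - -2\right)\right)\right) = 3 \left(- 5 \left(4 + \left(5 + 2\right)\right)\right) = 3 \left(- 5 \left(4 + 7\right)\right) = 3 \left(\left(-5\right) 11\right) = 3 \left(-55\right) = -165$)
$W{\left(-1,6 \cdot 4 + 0 \right)} \left(-9\right) + E = \left(- 4 \left(6 \cdot 4 + 0\right) + 4 \left(-1\right)\right) \left(-9\right) - 165 = \left(- 4 \left(24 + 0\right) - 4\right) \left(-9\right) - 165 = \left(\left(-4\right) 24 - 4\right) \left(-9\right) - 165 = \left(-96 - 4\right) \left(-9\right) - 165 = \left(-100\right) \left(-9\right) - 165 = 900 - 165 = 735$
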